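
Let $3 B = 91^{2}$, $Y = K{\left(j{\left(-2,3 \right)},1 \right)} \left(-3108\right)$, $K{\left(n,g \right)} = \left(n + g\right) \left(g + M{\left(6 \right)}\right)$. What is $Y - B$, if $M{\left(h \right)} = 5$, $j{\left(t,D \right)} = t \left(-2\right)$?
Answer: $- \frac{288001}{3} \approx -96000.0$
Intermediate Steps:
$j{\left(t,D \right)} = - 2 t$
$K{\left(n,g \right)} = \left(5 + g\right) \left(g + n\right)$ ($K{\left(n,g \right)} = \left(n + g\right) \left(g + 5\right) = \left(g + n\right) \left(5 + g\right) = \left(5 + g\right) \left(g + n\right)$)
$Y = -93240$ ($Y = \left(1^{2} + 5 \cdot 1 + 5 \left(\left(-2\right) \left(-2\right)\right) + 1 \left(\left(-2\right) \left(-2\right)\right)\right) \left(-3108\right) = \left(1 + 5 + 5 \cdot 4 + 1 \cdot 4\right) \left(-3108\right) = \left(1 + 5 + 20 + 4\right) \left(-3108\right) = 30 \left(-3108\right) = -93240$)
$B = \frac{8281}{3}$ ($B = \frac{91^{2}}{3} = \frac{1}{3} \cdot 8281 = \frac{8281}{3} \approx 2760.3$)
$Y - B = -93240 - \frac{8281}{3} = - \frac{288001}{3}$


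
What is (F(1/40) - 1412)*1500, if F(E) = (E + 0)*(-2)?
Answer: -2118075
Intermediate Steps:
F(E) = -2*E (F(E) = E*(-2) = -2*E)
(F(1/40) - 1412)*1500 = (-2/40 - 1412)*1500 = (-2*1/40 - 1412)*1500 = (-1/20 - 1412)*1500 = -28241/20*1500 = -2118075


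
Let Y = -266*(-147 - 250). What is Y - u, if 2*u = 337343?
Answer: -126139/2 ≈ -63070.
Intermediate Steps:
u = 337343/2 (u = (½)*337343 = 337343/2 ≈ 1.6867e+5)
Y = 105602 (Y = -266*(-397) = 105602)
Y - u = 105602 - 1*337343/2 = 105602 - 337343/2 = -126139/2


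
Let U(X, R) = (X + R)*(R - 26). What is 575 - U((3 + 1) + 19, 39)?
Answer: -231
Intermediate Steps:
U(X, R) = (-26 + R)*(R + X) (U(X, R) = (R + X)*(-26 + R) = (-26 + R)*(R + X))
575 - U((3 + 1) + 19, 39) = 575 - (39² - 26*39 - 26*((3 + 1) + 19) + 39*((3 + 1) + 19)) = 575 - (1521 - 1014 - 26*(4 + 19) + 39*(4 + 19)) = 575 - (1521 - 1014 - 26*23 + 39*23) = 575 - (1521 - 1014 - 598 + 897) = 575 - 1*806 = 575 - 806 = -231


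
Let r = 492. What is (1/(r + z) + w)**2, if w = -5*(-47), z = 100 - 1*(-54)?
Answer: 23046579721/417316 ≈ 55226.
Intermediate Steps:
z = 154 (z = 100 + 54 = 154)
w = 235
(1/(r + z) + w)**2 = (1/(492 + 154) + 235)**2 = (1/646 + 235)**2 = (151811/646)**2 = 23046579721/417316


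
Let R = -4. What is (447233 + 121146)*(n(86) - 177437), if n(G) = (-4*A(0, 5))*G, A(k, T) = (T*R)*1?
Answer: -96941017103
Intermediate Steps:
A(k, T) = -4*T (A(k, T) = (T*(-4))*1 = -4*T*1 = -4*T)
n(G) = 80*G (n(G) = (-(-16)*5)*G = (-4*(-20))*G = 80*G)
(447233 + 121146)*(n(86) - 177437) = (447233 + 121146)*(80*86 - 177437) = 568379*(6880 - 177437) = 568379*(-170557) = -96941017103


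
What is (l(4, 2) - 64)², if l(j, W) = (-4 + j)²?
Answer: 4096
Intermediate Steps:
(l(4, 2) - 64)² = ((-4 + 4)² - 64)² = (0² - 64)² = (0 - 64)² = (-64)² = 4096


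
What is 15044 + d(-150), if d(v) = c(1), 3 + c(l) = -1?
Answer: 15040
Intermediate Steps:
c(l) = -4 (c(l) = -3 - 1 = -4)
d(v) = -4
15044 + d(-150) = 15044 - 4 = 15040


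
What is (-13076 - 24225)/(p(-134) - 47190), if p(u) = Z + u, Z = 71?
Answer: 37301/47253 ≈ 0.78939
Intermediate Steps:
p(u) = 71 + u
(-13076 - 24225)/(p(-134) - 47190) = (-13076 - 24225)/((71 - 134) - 47190) = -37301/(-63 - 47190) = -37301/(-47253) = -37301*(-1/47253) = 37301/47253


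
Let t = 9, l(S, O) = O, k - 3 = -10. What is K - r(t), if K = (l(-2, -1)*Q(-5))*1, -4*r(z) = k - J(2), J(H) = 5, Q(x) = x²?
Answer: -28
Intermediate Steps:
k = -7 (k = 3 - 10 = -7)
r(z) = 3 (r(z) = -(-7 - 1*5)/4 = -(-7 - 5)/4 = -¼*(-12) = 3)
K = -25 (K = -1*(-5)²*1 = -1*25*1 = -25*1 = -25)
K - r(t) = -25 - 1*3 = -25 - 3 = -28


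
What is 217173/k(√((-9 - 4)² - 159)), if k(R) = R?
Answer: 217173*√10/10 ≈ 68676.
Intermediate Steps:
217173/k(√((-9 - 4)² - 159)) = 217173/(√((-9 - 4)² - 159)) = 217173/(√((-13)² - 159)) = 217173/(√(169 - 159)) = 217173/(√10) = 217173*(√10/10) = 217173*√10/10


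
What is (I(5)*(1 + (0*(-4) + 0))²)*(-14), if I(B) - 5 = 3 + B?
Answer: -182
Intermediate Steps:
I(B) = 8 + B (I(B) = 5 + (3 + B) = 8 + B)
(I(5)*(1 + (0*(-4) + 0))²)*(-14) = ((8 + 5)*(1 + (0*(-4) + 0))²)*(-14) = (13*(1 + (0 + 0))²)*(-14) = (13*(1 + 0)²)*(-14) = (13*1²)*(-14) = (13*1)*(-14) = 13*(-14) = -182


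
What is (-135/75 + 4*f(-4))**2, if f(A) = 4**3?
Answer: 1615441/25 ≈ 64618.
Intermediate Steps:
f(A) = 64
(-135/75 + 4*f(-4))**2 = (-135/75 + 4*64)**2 = (-135*1/75 + 256)**2 = (-9/5 + 256)**2 = (1271/5)**2 = 1615441/25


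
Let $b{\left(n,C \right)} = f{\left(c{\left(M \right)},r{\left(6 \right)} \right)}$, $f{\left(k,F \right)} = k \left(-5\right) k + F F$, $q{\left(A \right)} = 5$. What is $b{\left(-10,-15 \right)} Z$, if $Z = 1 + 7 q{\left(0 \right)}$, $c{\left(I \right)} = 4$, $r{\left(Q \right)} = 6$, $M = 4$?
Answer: $-1584$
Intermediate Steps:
$f{\left(k,F \right)} = F^{2} - 5 k^{2}$ ($f{\left(k,F \right)} = - 5 k k + F^{2} = - 5 k^{2} + F^{2} = F^{2} - 5 k^{2}$)
$b{\left(n,C \right)} = -44$ ($b{\left(n,C \right)} = 6^{2} - 5 \cdot 4^{2} = 36 - 80 = -44$)
$Z = 36$ ($Z = 1 + 7 \cdot 5 = 1 + 35 = 36$)
$b{\left(-10,-15 \right)} Z = \left(-44\right) 36 = -1584$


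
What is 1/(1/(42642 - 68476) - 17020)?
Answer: -25834/439694681 ≈ -5.8754e-5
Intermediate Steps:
1/(1/(42642 - 68476) - 17020) = 1/(1/(-25834) - 17020) = 1/(-1/25834 - 17020) = 1/(-439694681/25834) = -25834/439694681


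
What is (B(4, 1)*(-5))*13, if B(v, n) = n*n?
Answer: -65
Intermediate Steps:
B(v, n) = n²
(B(4, 1)*(-5))*13 = (1²*(-5))*13 = (1*(-5))*13 = -5*13 = -65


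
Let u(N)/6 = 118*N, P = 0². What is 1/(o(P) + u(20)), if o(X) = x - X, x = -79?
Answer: 1/14081 ≈ 7.1018e-5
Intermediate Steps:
P = 0
o(X) = -79 - X
u(N) = 708*N (u(N) = 6*(118*N) = 708*N)
1/(o(P) + u(20)) = 1/((-79 - 1*0) + 708*20) = 1/((-79 + 0) + 14160) = 1/(-79 + 14160) = 1/14081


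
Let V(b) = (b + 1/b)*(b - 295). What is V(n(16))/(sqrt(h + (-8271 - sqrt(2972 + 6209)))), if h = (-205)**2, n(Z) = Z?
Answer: -71703/(16*sqrt(33754 - sqrt(9181))) ≈ -24.427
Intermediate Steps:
h = 42025
V(b) = (-295 + b)*(b + 1/b) (V(b) = (b + 1/b)*(-295 + b) = (-295 + b)*(b + 1/b))
V(n(16))/(sqrt(h + (-8271 - sqrt(2972 + 6209)))) = (1 + 16**2 - 295*16 - 295/16)/(sqrt(42025 + (-8271 - sqrt(2972 + 6209)))) = (1 + 256 - 4720 - 295*1/16)/(sqrt(42025 + (-8271 - sqrt(9181)))) = (1 + 256 - 4720 - 295/16)/(sqrt(33754 - sqrt(9181))) = -71703/(16*sqrt(33754 - sqrt(9181)))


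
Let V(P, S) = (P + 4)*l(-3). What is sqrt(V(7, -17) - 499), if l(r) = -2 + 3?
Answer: 2*I*sqrt(122) ≈ 22.091*I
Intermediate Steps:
l(r) = 1
V(P, S) = 4 + P (V(P, S) = (P + 4)*1 = (4 + P)*1 = 4 + P)
sqrt(V(7, -17) - 499) = sqrt((4 + 7) - 499) = sqrt(11 - 499) = sqrt(-488) = 2*I*sqrt(122)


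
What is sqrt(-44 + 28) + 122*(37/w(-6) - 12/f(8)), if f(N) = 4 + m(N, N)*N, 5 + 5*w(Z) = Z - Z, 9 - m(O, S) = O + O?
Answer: -58316/13 + 4*I ≈ -4485.8 + 4.0*I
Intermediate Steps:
m(O, S) = 9 - 2*O (m(O, S) = 9 - (O + O) = 9 - 2*O)
w(Z) = -1 (w(Z) = -1 + (Z - Z)/5 = -1 + (1/5)*0 = -1 + 0 = -1)
f(N) = 4 + N*(9 - 2*N) (f(N) = 4 + (9 - 2*N)*N = 4 + N*(9 - 2*N))
sqrt(-44 + 28) + 122*(37/w(-6) - 12/f(8)) = sqrt(-44 + 28) + 122*(37/(-1) - 12/(4 - 1*8*(-9 + 2*8))) = sqrt(-16) + 122*(37*(-1) - 12/(4 - 1*8*(-9 + 16))) = 4*I + 122*(-37 - 12/(4 - 1*8*7)) = 4*I + 122*(-37 - 12/(4 - 56)) = 4*I + 122*(-37 - 12/(-52)) = 4*I + 122*(-37 - 12*(-1/52)) = 4*I + 122*(-37 + 3/13) = 4*I + 122*(-478/13) = 4*I - 58316/13 = -58316/13 + 4*I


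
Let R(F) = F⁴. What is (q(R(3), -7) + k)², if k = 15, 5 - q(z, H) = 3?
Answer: 289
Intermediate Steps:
q(z, H) = 2 (q(z, H) = 5 - 1*3 = 5 - 3 = 2)
(q(R(3), -7) + k)² = (2 + 15)² = 17² = 289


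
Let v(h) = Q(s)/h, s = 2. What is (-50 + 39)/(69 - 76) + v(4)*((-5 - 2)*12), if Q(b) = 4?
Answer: -577/7 ≈ -82.429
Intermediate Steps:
v(h) = 4/h
(-50 + 39)/(69 - 76) + v(4)*((-5 - 2)*12) = (-50 + 39)/(69 - 76) + (4/4)*((-5 - 2)*12) = -11/(-7) + (4*(¼))*(-7*12) = -11*(-⅐) + 1*(-84) = 11/7 - 84 = -577/7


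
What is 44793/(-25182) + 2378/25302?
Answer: -59637205/35397498 ≈ -1.6848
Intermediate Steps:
44793/(-25182) + 2378/25302 = 44793*(-1/25182) + 2378*(1/25302) = -4977/2798 + 1189/12651 = -59637205/35397498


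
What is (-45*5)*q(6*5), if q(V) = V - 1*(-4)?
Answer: -7650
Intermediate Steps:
q(V) = 4 + V (q(V) = V + 4 = 4 + V)
(-45*5)*q(6*5) = (-45*5)*(4 + 6*5) = -225*(4 + 30) = -225*34 = -7650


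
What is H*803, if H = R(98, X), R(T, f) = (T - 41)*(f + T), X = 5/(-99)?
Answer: 13449739/3 ≈ 4.4832e+6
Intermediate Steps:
X = -5/99 (X = 5*(-1/99) = -5/99 ≈ -0.050505)
R(T, f) = (-41 + T)*(T + f)
H = 184243/33 (H = 98² - 41*98 - 41*(-5/99) + 98*(-5/99) = 9604 - 4018 + 205/99 - 490/99 = 184243/33 ≈ 5583.1)
H*803 = (184243/33)*803 = 13449739/3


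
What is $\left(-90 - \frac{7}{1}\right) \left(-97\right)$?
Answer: $9409$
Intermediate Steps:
$\left(-90 - \frac{7}{1}\right) \left(-97\right) = \left(-90 - 7\right) \left(-97\right) = \left(-97\right) \left(-97\right) = 9409$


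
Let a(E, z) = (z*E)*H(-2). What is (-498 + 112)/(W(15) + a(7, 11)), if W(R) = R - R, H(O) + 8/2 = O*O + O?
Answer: 193/77 ≈ 2.5065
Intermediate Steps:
H(O) = -4 + O + O**2 (H(O) = -4 + (O*O + O) = -4 + (O**2 + O) = -4 + (O + O**2) = -4 + O + O**2)
a(E, z) = -2*E*z (a(E, z) = (z*E)*(-4 - 2 + (-2)**2) = (E*z)*(-4 - 2 + 4) = (E*z)*(-2) = -2*E*z)
W(R) = 0
(-498 + 112)/(W(15) + a(7, 11)) = (-498 + 112)/(0 - 2*7*11) = -386/(0 - 154) = -386/(-154) = -386*(-1/154) = 193/77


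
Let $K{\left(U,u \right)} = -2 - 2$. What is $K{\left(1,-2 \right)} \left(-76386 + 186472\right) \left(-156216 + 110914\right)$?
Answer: $19948463888$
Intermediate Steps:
$K{\left(U,u \right)} = -4$ ($K{\left(U,u \right)} = -2 - 2 = -4$)
$K{\left(1,-2 \right)} \left(-76386 + 186472\right) \left(-156216 + 110914\right) = - 4 \left(-76386 + 186472\right) \left(-156216 + 110914\right) = - 4 \cdot 110086 \left(-45302\right) = \left(-4\right) \left(-4987115972\right) = 19948463888$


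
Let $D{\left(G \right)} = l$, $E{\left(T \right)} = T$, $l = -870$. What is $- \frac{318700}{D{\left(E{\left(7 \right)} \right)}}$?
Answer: $\frac{31870}{87} \approx 366.32$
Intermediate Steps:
$D{\left(G \right)} = -870$
$- \frac{318700}{D{\left(E{\left(7 \right)} \right)}} = - \frac{318700}{-870} = \left(-318700\right) \left(- \frac{1}{870}\right) = \frac{31870}{87}$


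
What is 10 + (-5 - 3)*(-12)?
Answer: 106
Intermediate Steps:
10 + (-5 - 3)*(-12) = 10 - 8*(-12) = 10 + 96 = 106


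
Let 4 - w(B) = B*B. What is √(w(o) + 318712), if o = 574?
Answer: 2*I*√2690 ≈ 103.73*I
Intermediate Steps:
w(B) = 4 - B² (w(B) = 4 - B*B = 4 - B²)
√(w(o) + 318712) = √((4 - 1*574²) + 318712) = √((4 - 1*329476) + 318712) = √((4 - 329476) + 318712) = √(-329472 + 318712) = √(-10760) = 2*I*√2690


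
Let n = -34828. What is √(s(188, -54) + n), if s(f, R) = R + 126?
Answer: 2*I*√8689 ≈ 186.43*I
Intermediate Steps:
s(f, R) = 126 + R
√(s(188, -54) + n) = √((126 - 54) - 34828) = √(72 - 34828) = √(-34756) = 2*I*√8689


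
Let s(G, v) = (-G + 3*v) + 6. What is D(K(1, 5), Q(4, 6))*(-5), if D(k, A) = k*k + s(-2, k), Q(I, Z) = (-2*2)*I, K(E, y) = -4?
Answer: -60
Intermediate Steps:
s(G, v) = 6 - G + 3*v
Q(I, Z) = -4*I
D(k, A) = 8 + k**2 + 3*k (D(k, A) = k*k + (6 - 1*(-2) + 3*k) = k**2 + (6 + 2 + 3*k) = k**2 + (8 + 3*k) = 8 + k**2 + 3*k)
D(K(1, 5), Q(4, 6))*(-5) = (8 + (-4)**2 + 3*(-4))*(-5) = (8 + 16 - 12)*(-5) = 12*(-5) = -60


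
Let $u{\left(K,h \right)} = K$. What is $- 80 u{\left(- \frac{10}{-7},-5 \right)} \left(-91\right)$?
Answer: $10400$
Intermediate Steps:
$- 80 u{\left(- \frac{10}{-7},-5 \right)} \left(-91\right) = - 80 \left(- \frac{10}{-7}\right) \left(-91\right) = - 80 \left(\left(-10\right) \left(- \frac{1}{7}\right)\right) \left(-91\right) = \left(-80\right) \frac{10}{7} \left(-91\right) = \left(- \frac{800}{7}\right) \left(-91\right) = 10400$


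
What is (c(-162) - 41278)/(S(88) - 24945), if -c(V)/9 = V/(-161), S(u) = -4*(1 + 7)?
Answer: 6647216/4021297 ≈ 1.6530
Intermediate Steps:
S(u) = -32 (S(u) = -4*8 = -32)
c(V) = 9*V/161 (c(V) = -9*V/(-161) = -9*V*(-1)/161 = -(-9)*V/161 = 9*V/161)
(c(-162) - 41278)/(S(88) - 24945) = ((9/161)*(-162) - 41278)/(-32 - 24945) = (-1458/161 - 41278)/(-24977) = -6647216/161*(-1/24977) = 6647216/4021297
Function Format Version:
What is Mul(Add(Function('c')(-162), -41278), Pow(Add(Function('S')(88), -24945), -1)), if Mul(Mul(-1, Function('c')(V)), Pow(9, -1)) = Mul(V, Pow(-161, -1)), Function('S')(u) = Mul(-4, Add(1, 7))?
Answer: Rational(6647216, 4021297) ≈ 1.6530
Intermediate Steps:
Function('S')(u) = -32 (Function('S')(u) = Mul(-4, 8) = -32)
Function('c')(V) = Mul(Rational(9, 161), V) (Function('c')(V) = Mul(-9, Mul(V, Pow(-161, -1))) = Mul(-9, Mul(V, Rational(-1, 161))) = Mul(-9, Mul(Rational(-1, 161), V)) = Mul(Rational(9, 161), V))
Mul(Add(Function('c')(-162), -41278), Pow(Add(Function('S')(88), -24945), -1)) = Mul(Add(Mul(Rational(9, 161), -162), -41278), Pow(Add(-32, -24945), -1)) = Mul(Add(Rational(-1458, 161), -41278), Pow(-24977, -1)) = Mul(Rational(-6647216, 161), Rational(-1, 24977)) = Rational(6647216, 4021297)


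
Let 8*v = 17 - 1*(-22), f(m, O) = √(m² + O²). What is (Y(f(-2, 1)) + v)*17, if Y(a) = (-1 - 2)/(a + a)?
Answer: 663/8 - 51*√5/10 ≈ 71.471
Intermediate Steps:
f(m, O) = √(O² + m²)
Y(a) = -3/(2*a) (Y(a) = -3*1/(2*a) = -3/(2*a))
v = 39/8 (v = (17 - 1*(-22))/8 = (17 + 22)/8 = (⅛)*39 = 39/8 ≈ 4.8750)
(Y(f(-2, 1)) + v)*17 = (-3/(2*√(1² + (-2)²)) + 39/8)*17 = (-3/(2*√(1 + 4)) + 39/8)*17 = (-3*√5/5/2 + 39/8)*17 = (-3*√5/10 + 39/8)*17 = (39/8 - 3*√5/10)*17 = 663/8 - 51*√5/10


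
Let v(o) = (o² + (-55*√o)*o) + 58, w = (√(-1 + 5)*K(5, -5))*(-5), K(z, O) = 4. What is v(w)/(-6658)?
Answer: -829/3329 - 2200*I*√10/3329 ≈ -0.24902 - 2.0898*I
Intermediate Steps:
w = -40 (w = (√(-1 + 5)*4)*(-5) = (√4*4)*(-5) = (2*4)*(-5) = 8*(-5) = -40)
v(o) = 58 + o² - 55*o^(3/2) (v(o) = (o² - 55*o^(3/2)) + 58 = 58 + o² - 55*o^(3/2))
v(w)/(-6658) = (58 + (-40)² - (-4400)*I*√10)/(-6658) = (58 + 1600 - (-4400)*I*√10)*(-1/6658) = (58 + 1600 + 4400*I*√10)*(-1/6658) = (1658 + 4400*I*√10)*(-1/6658) = -829/3329 - 2200*I*√10/3329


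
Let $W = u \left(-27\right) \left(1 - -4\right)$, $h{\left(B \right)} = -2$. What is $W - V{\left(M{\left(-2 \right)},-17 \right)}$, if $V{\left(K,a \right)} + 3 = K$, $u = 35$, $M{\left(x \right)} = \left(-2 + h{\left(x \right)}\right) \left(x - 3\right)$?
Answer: $-4742$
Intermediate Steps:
$M{\left(x \right)} = 12 - 4 x$ ($M{\left(x \right)} = \left(-2 - 2\right) \left(x - 3\right) = - 4 \left(-3 + x\right) = 12 - 4 x$)
$V{\left(K,a \right)} = -3 + K$
$W = -4725$ ($W = 35 \left(-27\right) \left(1 - -4\right) = - 945 \left(1 + 4\right) = \left(-945\right) 5 = -4725$)
$W - V{\left(M{\left(-2 \right)},-17 \right)} = -4725 - \left(-3 + \left(12 - -8\right)\right) = -4725 - \left(-3 + \left(12 + 8\right)\right) = -4725 - \left(-3 + 20\right) = -4725 - 17 = -4742$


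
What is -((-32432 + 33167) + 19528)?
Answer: -20263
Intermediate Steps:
-((-32432 + 33167) + 19528) = -(735 + 19528) = -1*20263 = -20263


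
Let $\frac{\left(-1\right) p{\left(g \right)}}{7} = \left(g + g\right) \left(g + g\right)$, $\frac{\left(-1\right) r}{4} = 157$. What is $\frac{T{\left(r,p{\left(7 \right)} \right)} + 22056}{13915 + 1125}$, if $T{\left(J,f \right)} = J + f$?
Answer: $\frac{2507}{1880} \approx 1.3335$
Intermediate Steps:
$r = -628$ ($r = \left(-4\right) 157 = -628$)
$p{\left(g \right)} = - 28 g^{2}$ ($p{\left(g \right)} = - 7 \left(g + g\right) \left(g + g\right) = - 7 \cdot 2 g 2 g = - 7 \cdot 4 g^{2} = - 28 g^{2}$)
$\frac{T{\left(r,p{\left(7 \right)} \right)} + 22056}{13915 + 1125} = \frac{\left(-628 - 28 \cdot 7^{2}\right) + 22056}{13915 + 1125} = \frac{\left(-628 - 1372\right) + 22056}{15040} = \left(\left(-628 - 1372\right) + 22056\right) \frac{1}{15040} = \left(-2000 + 22056\right) \frac{1}{15040} = 20056 \cdot \frac{1}{15040} = \frac{2507}{1880}$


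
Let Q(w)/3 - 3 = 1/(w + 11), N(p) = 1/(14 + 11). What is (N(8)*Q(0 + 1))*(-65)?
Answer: -481/20 ≈ -24.050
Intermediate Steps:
N(p) = 1/25
Q(w) = 9 + 3/(11 + w) (Q(w) = 9 + 3/(w + 11) = 9 + 3/(11 + w))
(N(8)*Q(0 + 1))*(-65) = ((3*(34 + 3*(0 + 1))/(11 + (0 + 1)))/25)*(-65) = ((3*(34 + 3*1)/(11 + 1))/25)*(-65) = ((3*(34 + 3)/12)/25)*(-65) = ((3*(1/12)*37)/25)*(-65) = ((1/25)*(37/4))*(-65) = (37/100)*(-65) = -481/20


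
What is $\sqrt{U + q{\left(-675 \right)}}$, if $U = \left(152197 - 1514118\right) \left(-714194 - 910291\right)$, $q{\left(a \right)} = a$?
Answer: $\sqrt{2212420235010} \approx 1.4874 \cdot 10^{6}$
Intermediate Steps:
$U = 2212420235685$ ($U = \left(-1361921\right) \left(-1624485\right) = 2212420235685$)
$\sqrt{U + q{\left(-675 \right)}} = \sqrt{2212420235685 - 675} = \sqrt{2212420235010}$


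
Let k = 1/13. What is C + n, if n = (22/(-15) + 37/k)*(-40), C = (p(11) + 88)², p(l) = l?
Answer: -28141/3 ≈ -9380.3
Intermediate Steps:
k = 1/13 ≈ 0.076923
C = 9801 (C = (11 + 88)² = 99² = 9801)
n = -57544/3 (n = (22/(-15) + 37/(1/13))*(-40) = (22*(-1/15) + 37*13)*(-40) = (-22/15 + 481)*(-40) = (7193/15)*(-40) = -57544/3 ≈ -19181.)
C + n = 9801 - 57544/3 = -28141/3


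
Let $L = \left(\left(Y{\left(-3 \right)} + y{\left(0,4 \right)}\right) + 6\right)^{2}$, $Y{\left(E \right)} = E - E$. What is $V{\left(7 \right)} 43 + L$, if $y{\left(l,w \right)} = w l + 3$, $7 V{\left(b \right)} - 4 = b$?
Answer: $\frac{1040}{7} \approx 148.57$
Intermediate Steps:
$Y{\left(E \right)} = 0$
$V{\left(b \right)} = \frac{4}{7} + \frac{b}{7}$
$y{\left(l,w \right)} = 3 + l w$ ($y{\left(l,w \right)} = l w + 3 = 3 + l w$)
$L = 81$ ($L = \left(\left(0 + \left(3 + 0 \cdot 4\right)\right) + 6\right)^{2} = \left(\left(0 + \left(3 + 0\right)\right) + 6\right)^{2} = \left(\left(0 + 3\right) + 6\right)^{2} = \left(3 + 6\right)^{2} = 9^{2} = 81$)
$V{\left(7 \right)} 43 + L = \left(\frac{4}{7} + \frac{1}{7} \cdot 7\right) 43 + 81 = \left(\frac{4}{7} + 1\right) 43 + 81 = \frac{11}{7} \cdot 43 + 81 = \frac{473}{7} + 81 = \frac{1040}{7}$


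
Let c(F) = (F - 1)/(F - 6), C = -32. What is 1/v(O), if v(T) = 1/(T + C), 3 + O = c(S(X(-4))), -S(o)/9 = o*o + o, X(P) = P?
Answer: -3881/114 ≈ -34.044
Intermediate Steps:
S(o) = -9*o - 9*o² (S(o) = -9*(o*o + o) = -9*(o² + o) = -9*(o + o²) = -9*o - 9*o²)
c(F) = (-1 + F)/(-6 + F)
O = -233/114 (O = -3 + (-1 - 9*(-4)*(1 - 4))/(-6 - 9*(-4)*(1 - 4)) = -3 + (-1 - 9*(-4)*(-3))/(-6 - 9*(-4)*(-3)) = -3 + (-1 - 108)/(-6 - 108) = -3 - 109/(-114) = -3 - 1/114*(-109) = -3 + 109/114 = -233/114 ≈ -2.0439)
v(T) = 1/(-32 + T) (v(T) = 1/(T - 32) = 1/(-32 + T))
1/v(O) = 1/(1/(-32 - 233/114)) = 1/(1/(-3881/114)) = 1/(-114/3881) = -3881/114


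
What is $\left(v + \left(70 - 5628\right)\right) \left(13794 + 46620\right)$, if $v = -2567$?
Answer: $-490863750$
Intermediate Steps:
$\left(v + \left(70 - 5628\right)\right) \left(13794 + 46620\right) = \left(-2567 + \left(70 - 5628\right)\right) \left(13794 + 46620\right) = \left(-2567 + \left(70 - 5628\right)\right) 60414 = \left(-2567 - 5558\right) 60414 = \left(-8125\right) 60414 = -490863750$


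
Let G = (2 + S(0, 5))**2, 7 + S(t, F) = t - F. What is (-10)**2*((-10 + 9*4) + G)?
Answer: 12600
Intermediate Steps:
S(t, F) = -7 + t - F (S(t, F) = -7 + (t - F) = -7 + t - F)
G = 100 (G = (2 + (-7 + 0 - 1*5))**2 = (2 + (-7 + 0 - 5))**2 = (2 - 12)**2 = (-10)**2 = 100)
(-10)**2*((-10 + 9*4) + G) = (-10)**2*((-10 + 9*4) + 100) = 100*((-10 + 36) + 100) = 100*(26 + 100) = 100*126 = 12600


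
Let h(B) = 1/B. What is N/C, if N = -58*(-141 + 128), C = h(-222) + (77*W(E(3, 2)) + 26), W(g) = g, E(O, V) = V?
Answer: 167388/39959 ≈ 4.1890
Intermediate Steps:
C = 39959/222 (C = 1/(-222) + (77*2 + 26) = -1/222 + (154 + 26) = -1/222 + 180 = 39959/222 ≈ 180.00)
N = 754 (N = -58*(-13) = 754)
N/C = 754/(39959/222) = 754*(222/39959) = 167388/39959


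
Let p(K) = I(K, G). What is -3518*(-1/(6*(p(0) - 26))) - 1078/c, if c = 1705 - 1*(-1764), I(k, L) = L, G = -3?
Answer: -6195757/301803 ≈ -20.529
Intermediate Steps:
p(K) = -3
c = 3469 (c = 1705 + 1764 = 3469)
-3518*(-1/(6*(p(0) - 26))) - 1078/c = -3518*(-1/(6*(-3 - 26))) - 1078/3469 = -3518/((-6*(-29))) - 1078*1/3469 = -3518/174 - 1078/3469 = -3518*1/174 - 1078/3469 = -1759/87 - 1078/3469 = -6195757/301803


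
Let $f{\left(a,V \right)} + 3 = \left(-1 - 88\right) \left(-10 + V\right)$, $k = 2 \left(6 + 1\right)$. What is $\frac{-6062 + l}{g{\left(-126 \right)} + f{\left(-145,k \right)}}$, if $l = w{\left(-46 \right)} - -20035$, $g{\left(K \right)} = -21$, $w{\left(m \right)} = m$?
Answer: $- \frac{733}{20} \approx -36.65$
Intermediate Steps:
$k = 14$ ($k = 2 \cdot 7 = 14$)
$f{\left(a,V \right)} = 887 - 89 V$ ($f{\left(a,V \right)} = -3 + \left(-1 - 88\right) \left(-10 + V\right) = -3 - 89 \left(-10 + V\right) = -3 - \left(-890 + 89 V\right) = 887 - 89 V$)
$l = 19989$ ($l = -46 - -20035 = -46 + 20035 = 19989$)
$\frac{-6062 + l}{g{\left(-126 \right)} + f{\left(-145,k \right)}} = \frac{-6062 + 19989}{-21 + \left(887 - 1246\right)} = \frac{13927}{-21 + \left(887 - 1246\right)} = \frac{13927}{-21 - 359} = \frac{13927}{-380} = 13927 \left(- \frac{1}{380}\right) = - \frac{733}{20}$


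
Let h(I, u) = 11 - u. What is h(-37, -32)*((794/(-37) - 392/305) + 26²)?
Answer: 316995398/11285 ≈ 28090.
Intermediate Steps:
h(-37, -32)*((794/(-37) - 392/305) + 26²) = (11 - 1*(-32))*((794/(-37) - 392/305) + 26²) = (11 + 32)*((794*(-1/37) - 392*1/305) + 676) = 43*((-794/37 - 392/305) + 676) = 43*(-256674/11285 + 676) = 43*(7371986/11285) = 316995398/11285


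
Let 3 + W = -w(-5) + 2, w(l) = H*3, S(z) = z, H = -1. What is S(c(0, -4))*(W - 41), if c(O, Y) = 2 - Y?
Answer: -234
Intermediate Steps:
w(l) = -3 (w(l) = -1*3 = -3)
W = 2 (W = -3 + (-1*(-3) + 2) = -3 + (3 + 2) = -3 + 5 = 2)
S(c(0, -4))*(W - 41) = (2 - 1*(-4))*(2 - 41) = (2 + 4)*(-39) = 6*(-39) = -234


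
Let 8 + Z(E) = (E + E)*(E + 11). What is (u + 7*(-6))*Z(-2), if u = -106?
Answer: 6512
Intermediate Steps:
Z(E) = -8 + 2*E*(11 + E) (Z(E) = -8 + (E + E)*(E + 11) = -8 + (2*E)*(11 + E) = -8 + 2*E*(11 + E))
(u + 7*(-6))*Z(-2) = (-106 + 7*(-6))*(-8 + 2*(-2)² + 22*(-2)) = (-106 - 42)*(-8 + 2*4 - 44) = -148*(-8 + 8 - 44) = -148*(-44) = 6512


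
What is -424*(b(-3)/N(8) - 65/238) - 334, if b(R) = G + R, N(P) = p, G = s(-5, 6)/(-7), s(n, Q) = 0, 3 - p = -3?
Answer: -738/119 ≈ -6.2017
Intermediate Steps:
p = 6 (p = 3 - 1*(-3) = 3 + 3 = 6)
G = 0 (G = 0/(-7) = 0*(-⅐) = 0)
N(P) = 6
b(R) = R (b(R) = 0 + R = R)
-424*(b(-3)/N(8) - 65/238) - 334 = -424*(-3/6 - 65/238) - 334 = -424*(-3*⅙ - 65*1/238) - 334 = -424*(-½ - 65/238) - 334 = -424*(-92/119) - 334 = 39008/119 - 334 = -738/119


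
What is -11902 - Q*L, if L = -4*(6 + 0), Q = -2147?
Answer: -63430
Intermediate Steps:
L = -24 (L = -4*6 = -24)
-11902 - Q*L = -11902 - (-2147)*(-24) = -11902 - 1*51528 = -11902 - 51528 = -63430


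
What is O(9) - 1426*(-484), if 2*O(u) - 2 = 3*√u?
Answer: 1380379/2 ≈ 6.9019e+5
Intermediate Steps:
O(u) = 1 + 3*√u/2 (O(u) = 1 + (3*√u)/2 = 1 + 3*√u/2)
O(9) - 1426*(-484) = (1 + 3*√9/2) - 1426*(-484) = (1 + (3/2)*3) + 690184 = (1 + 9/2) + 690184 = 11/2 + 690184 = 1380379/2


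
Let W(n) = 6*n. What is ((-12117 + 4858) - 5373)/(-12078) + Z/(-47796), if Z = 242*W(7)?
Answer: 2863085/3436191 ≈ 0.83321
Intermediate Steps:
Z = 10164 (Z = 242*(6*7) = 242*42 = 10164)
((-12117 + 4858) - 5373)/(-12078) + Z/(-47796) = ((-12117 + 4858) - 5373)/(-12078) + 10164/(-47796) = (-7259 - 5373)*(-1/12078) + 10164*(-1/47796) = -12632*(-1/12078) - 121/569 = 6316/6039 - 121/569 = 2863085/3436191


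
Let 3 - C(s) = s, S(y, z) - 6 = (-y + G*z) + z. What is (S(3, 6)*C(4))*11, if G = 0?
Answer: -99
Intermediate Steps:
S(y, z) = 6 + z - y (S(y, z) = 6 + ((-y + 0*z) + z) = 6 + ((-y + 0) + z) = 6 + (-y + z) = 6 + (z - y) = 6 + z - y)
C(s) = 3 - s
(S(3, 6)*C(4))*11 = ((6 + 6 - 1*3)*(3 - 1*4))*11 = ((6 + 6 - 3)*(3 - 4))*11 = (9*(-1))*11 = -9*11 = -99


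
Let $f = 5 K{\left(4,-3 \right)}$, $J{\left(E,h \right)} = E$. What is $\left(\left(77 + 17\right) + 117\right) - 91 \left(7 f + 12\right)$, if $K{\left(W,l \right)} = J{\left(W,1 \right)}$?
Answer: $-13621$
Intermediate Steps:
$K{\left(W,l \right)} = W$
$f = 20$ ($f = 5 \cdot 4 = 20$)
$\left(\left(77 + 17\right) + 117\right) - 91 \left(7 f + 12\right) = \left(\left(77 + 17\right) + 117\right) - 91 \left(7 \cdot 20 + 12\right) = \left(94 + 117\right) - 91 \left(140 + 12\right) = 211 - 13832 = -13621$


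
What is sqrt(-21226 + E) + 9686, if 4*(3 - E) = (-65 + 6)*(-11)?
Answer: 9686 + I*sqrt(85541)/2 ≈ 9686.0 + 146.24*I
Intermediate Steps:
E = -637/4 (E = 3 - (-65 + 6)*(-11)/4 = 3 - (-59)*(-11)/4 = 3 - 1/4*649 = 3 - 649/4 = -637/4 ≈ -159.25)
sqrt(-21226 + E) + 9686 = sqrt(-21226 - 637/4) + 9686 = sqrt(-85541/4) + 9686 = I*sqrt(85541)/2 + 9686 = 9686 + I*sqrt(85541)/2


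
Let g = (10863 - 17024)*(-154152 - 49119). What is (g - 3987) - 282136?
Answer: 1252066508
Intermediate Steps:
g = 1252352631 (g = -6161*(-203271) = 1252352631)
(g - 3987) - 282136 = (1252352631 - 3987) - 282136 = 1252348644 - 282136 = 1252066508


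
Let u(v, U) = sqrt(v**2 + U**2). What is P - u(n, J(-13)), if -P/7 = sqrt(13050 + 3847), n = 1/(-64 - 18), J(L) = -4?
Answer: -7*sqrt(16897) - sqrt(107585)/82 ≈ -913.92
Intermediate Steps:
n = -1/82 (n = 1/(-82) = -1/82 ≈ -0.012195)
P = -7*sqrt(16897) (P = -7*sqrt(13050 + 3847) = -7*sqrt(16897) ≈ -909.92)
u(v, U) = sqrt(U**2 + v**2)
P - u(n, J(-13)) = -7*sqrt(16897) - sqrt((-4)**2 + (-1/82)**2) = -7*sqrt(16897) - sqrt(16 + 1/6724) = -7*sqrt(16897) - sqrt(107585/6724) = -7*sqrt(16897) - sqrt(107585)/82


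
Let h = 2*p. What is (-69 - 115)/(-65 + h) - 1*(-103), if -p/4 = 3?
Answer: 9351/89 ≈ 105.07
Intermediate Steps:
p = -12 (p = -4*3 = -12)
h = -24 (h = 2*(-12) = -24)
(-69 - 115)/(-65 + h) - 1*(-103) = (-69 - 115)/(-65 - 24) - 1*(-103) = -184/(-89) + 103 = -184*(-1/89) + 103 = 184/89 + 103 = 9351/89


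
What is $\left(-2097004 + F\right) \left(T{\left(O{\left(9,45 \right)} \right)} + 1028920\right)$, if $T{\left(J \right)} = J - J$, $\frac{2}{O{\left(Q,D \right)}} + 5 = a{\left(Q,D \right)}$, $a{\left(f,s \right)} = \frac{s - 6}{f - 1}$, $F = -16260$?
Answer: $-2174379594880$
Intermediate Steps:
$a{\left(f,s \right)} = \frac{-6 + s}{-1 + f}$
$O{\left(Q,D \right)} = \frac{2}{-5 + \frac{-6 + D}{-1 + Q}}$
$T{\left(J \right)} = 0$
$\left(-2097004 + F\right) \left(T{\left(O{\left(9,45 \right)} \right)} + 1028920\right) = \left(-2097004 - 16260\right) \left(0 + 1028920\right) = \left(-2113264\right) 1028920 = -2174379594880$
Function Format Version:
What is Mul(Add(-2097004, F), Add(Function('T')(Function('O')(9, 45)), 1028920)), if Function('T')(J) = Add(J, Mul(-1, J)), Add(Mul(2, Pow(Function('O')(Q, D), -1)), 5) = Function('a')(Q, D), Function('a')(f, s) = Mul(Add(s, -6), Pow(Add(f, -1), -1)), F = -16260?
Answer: -2174379594880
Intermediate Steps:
Function('a')(f, s) = Mul(Pow(Add(-1, f), -1), Add(-6, s)) (Function('a')(f, s) = Mul(Add(-6, s), Pow(Add(-1, f), -1)) = Mul(Pow(Add(-1, f), -1), Add(-6, s)))
Function('O')(Q, D) = Mul(2, Pow(Add(-5, Mul(Pow(Add(-1, Q), -1), Add(-6, D))), -1))
Function('T')(J) = 0
Mul(Add(-2097004, F), Add(Function('T')(Function('O')(9, 45)), 1028920)) = Mul(Add(-2097004, -16260), Add(0, 1028920)) = Mul(-2113264, 1028920) = -2174379594880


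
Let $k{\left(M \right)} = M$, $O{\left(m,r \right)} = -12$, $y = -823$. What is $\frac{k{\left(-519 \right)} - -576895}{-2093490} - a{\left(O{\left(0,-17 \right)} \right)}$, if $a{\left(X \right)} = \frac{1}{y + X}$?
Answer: $- \frac{47918047}{174806415} \approx -0.27412$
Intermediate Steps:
$a{\left(X \right)} = \frac{1}{-823 + X}$
$\frac{k{\left(-519 \right)} - -576895}{-2093490} - a{\left(O{\left(0,-17 \right)} \right)} = \frac{-519 - -576895}{-2093490} - \frac{1}{-823 - 12} = \left(-519 + 576895\right) \left(- \frac{1}{2093490}\right) - \frac{1}{-835} = 576376 \left(- \frac{1}{2093490}\right) - - \frac{1}{835} = - \frac{288188}{1046745} + \frac{1}{835} = - \frac{47918047}{174806415}$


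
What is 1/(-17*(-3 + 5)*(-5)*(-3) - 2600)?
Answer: -1/3110 ≈ -0.00032154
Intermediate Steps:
1/(-17*(-3 + 5)*(-5)*(-3) - 2600) = 1/(-34*(-5)*(-3) - 2600) = 1/(-17*(-10)*(-3) - 2600) = 1/(170*(-3) - 2600) = 1/(-510 - 2600) = 1/(-3110) = -1/3110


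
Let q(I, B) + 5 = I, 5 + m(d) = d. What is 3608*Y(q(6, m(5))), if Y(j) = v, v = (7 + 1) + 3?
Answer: 39688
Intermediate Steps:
m(d) = -5 + d
q(I, B) = -5 + I
v = 11 (v = 8 + 3 = 11)
Y(j) = 11
3608*Y(q(6, m(5))) = 3608*11 = 39688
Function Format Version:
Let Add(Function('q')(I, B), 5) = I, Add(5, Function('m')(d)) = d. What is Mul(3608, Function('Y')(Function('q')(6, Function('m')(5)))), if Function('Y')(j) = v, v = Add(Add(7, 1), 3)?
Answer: 39688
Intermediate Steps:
Function('m')(d) = Add(-5, d)
Function('q')(I, B) = Add(-5, I)
v = 11 (v = Add(8, 3) = 11)
Function('Y')(j) = 11
Mul(3608, Function('Y')(Function('q')(6, Function('m')(5)))) = Mul(3608, 11) = 39688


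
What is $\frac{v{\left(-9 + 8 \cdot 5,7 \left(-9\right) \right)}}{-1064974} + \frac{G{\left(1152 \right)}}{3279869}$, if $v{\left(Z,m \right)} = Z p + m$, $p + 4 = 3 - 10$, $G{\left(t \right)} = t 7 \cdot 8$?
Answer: $\frac{35014334882}{1746487604203} \approx 0.020048$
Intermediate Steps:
$G{\left(t \right)} = 56 t$ ($G{\left(t \right)} = 7 t 8 = 56 t$)
$p = -11$ ($p = -4 + \left(3 - 10\right) = -4 - 7 = -11$)
$v{\left(Z,m \right)} = m - 11 Z$ ($v{\left(Z,m \right)} = Z \left(-11\right) + m = - 11 Z + m = m - 11 Z$)
$\frac{v{\left(-9 + 8 \cdot 5,7 \left(-9\right) \right)}}{-1064974} + \frac{G{\left(1152 \right)}}{3279869} = \frac{7 \left(-9\right) - 11 \left(-9 + 8 \cdot 5\right)}{-1064974} + \frac{56 \cdot 1152}{3279869} = \left(-63 - 11 \left(-9 + 40\right)\right) \left(- \frac{1}{1064974}\right) + 64512 \cdot \frac{1}{3279869} = \left(-63 - 341\right) \left(- \frac{1}{1064974}\right) + \frac{64512}{3279869} = \left(-404\right) \left(- \frac{1}{1064974}\right) + \frac{64512}{3279869} = \frac{202}{532487} + \frac{64512}{3279869} = \frac{35014334882}{1746487604203}$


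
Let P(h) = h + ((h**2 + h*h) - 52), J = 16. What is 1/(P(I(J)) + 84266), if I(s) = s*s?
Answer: 1/215542 ≈ 4.6395e-6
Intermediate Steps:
I(s) = s**2
P(h) = -52 + h + 2*h**2 (P(h) = h + ((h**2 + h**2) - 52) = h + (2*h**2 - 52) = h + (-52 + 2*h**2) = -52 + h + 2*h**2)
1/(P(I(J)) + 84266) = 1/((-52 + 16**2 + 2*(16**2)**2) + 84266) = 1/((-52 + 256 + 2*256**2) + 84266) = 1/((-52 + 256 + 2*65536) + 84266) = 1/((-52 + 256 + 131072) + 84266) = 1/(131276 + 84266) = 1/215542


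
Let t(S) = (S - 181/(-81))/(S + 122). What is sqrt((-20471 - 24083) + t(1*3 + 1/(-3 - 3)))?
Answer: I*sqrt(2024580078087)/6741 ≈ 211.08*I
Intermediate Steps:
t(S) = (181/81 + S)/(122 + S) (t(S) = (S - 181*(-1/81))/(122 + S) = (S + 181/81)/(122 + S) = (181/81 + S)/(122 + S))
sqrt((-20471 - 24083) + t(1*3 + 1/(-3 - 3))) = sqrt((-20471 - 24083) + (181/81 + (1*3 + 1/(-3 - 3)))/(122 + (1*3 + 1/(-3 - 3)))) = sqrt(-44554 + (181/81 + (3 + 1/(-6)))/(122 + (3 + 1/(-6)))) = sqrt(-44554 + (181/81 + (3 - 1/6))/(122 + (3 - 1/6))) = sqrt(-44554 + (181/81 + 17/6)/(122 + 17/6)) = sqrt(-44554 + (821/162)/(749/6)) = sqrt(-44554 + (6/749)*(821/162)) = sqrt(-44554 + 821/20223) = sqrt(-901014721/20223) = I*sqrt(2024580078087)/6741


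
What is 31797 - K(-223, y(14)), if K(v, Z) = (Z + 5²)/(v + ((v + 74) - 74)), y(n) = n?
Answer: 14181501/446 ≈ 31797.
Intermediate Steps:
K(v, Z) = (25 + Z)/(2*v) (K(v, Z) = (Z + 25)/(v + ((74 + v) - 74)) = (25 + Z)/(v + v) = (25 + Z)/((2*v)) = (25 + Z)*(1/(2*v)) = (25 + Z)/(2*v))
31797 - K(-223, y(14)) = 31797 - (25 + 14)/(2*(-223)) = 31797 - (-1)*39/(2*223) = 31797 - 1*(-39/446) = 31797 + 39/446 = 14181501/446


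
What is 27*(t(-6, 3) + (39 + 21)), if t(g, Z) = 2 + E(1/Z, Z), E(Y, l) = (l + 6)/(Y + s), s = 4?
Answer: 22491/13 ≈ 1730.1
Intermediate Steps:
E(Y, l) = (6 + l)/(4 + Y) (E(Y, l) = (l + 6)/(Y + 4) = (6 + l)/(4 + Y))
t(g, Z) = 2 + (6 + Z)/(4 + 1/Z)
27*(t(-6, 3) + (39 + 21)) = 27*((2 + 3² + 14*3)/(1 + 4*3) + (39 + 21)) = 27*((2 + 9 + 42)/(1 + 12) + 60) = 27*(53/13 + 60) = 27*(833/13) = 22491/13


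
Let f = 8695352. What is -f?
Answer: -8695352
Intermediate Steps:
-f = -1*8695352 = -8695352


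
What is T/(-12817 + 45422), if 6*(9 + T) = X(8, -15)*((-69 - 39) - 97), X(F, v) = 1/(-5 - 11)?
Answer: -659/3130080 ≈ -0.00021054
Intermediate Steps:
X(F, v) = -1/16 (X(F, v) = 1/(-16) = -1/16)
T = -659/96 (T = -9 + (-((-69 - 39) - 97)/16)/6 = -9 + (-(-108 - 97)/16)/6 = -9 + (-1/16*(-205))/6 = -9 + (⅙)*(205/16) = -9 + 205/96 = -659/96 ≈ -6.8646)
T/(-12817 + 45422) = -659/(96*(-12817 + 45422)) = -659/96/32605 = -659/96*1/32605 = -659/3130080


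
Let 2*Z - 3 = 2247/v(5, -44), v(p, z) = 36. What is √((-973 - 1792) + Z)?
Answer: 5*I*√15738/12 ≈ 52.271*I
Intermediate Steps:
Z = 785/24 (Z = 3/2 + (2247/36)/2 = 3/2 + (2247*(1/36))/2 = 3/2 + (½)*(749/12) = 3/2 + 749/24 = 785/24 ≈ 32.708)
√((-973 - 1792) + Z) = √((-973 - 1792) + 785/24) = √(-2765 + 785/24) = √(-65575/24) = 5*I*√15738/12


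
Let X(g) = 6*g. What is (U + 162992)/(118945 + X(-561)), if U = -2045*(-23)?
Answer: 210027/115579 ≈ 1.8172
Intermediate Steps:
U = 47035
(U + 162992)/(118945 + X(-561)) = (47035 + 162992)/(118945 + 6*(-561)) = 210027/(118945 - 3366) = 210027/115579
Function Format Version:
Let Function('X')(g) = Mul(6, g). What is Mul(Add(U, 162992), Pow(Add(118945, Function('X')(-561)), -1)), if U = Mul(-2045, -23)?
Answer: Rational(210027, 115579) ≈ 1.8172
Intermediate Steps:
U = 47035
Mul(Add(U, 162992), Pow(Add(118945, Function('X')(-561)), -1)) = Mul(Add(47035, 162992), Pow(Add(118945, Mul(6, -561)), -1)) = Mul(210027, Pow(Add(118945, -3366), -1)) = Mul(210027, Pow(115579, -1)) = Mul(210027, Rational(1, 115579)) = Rational(210027, 115579)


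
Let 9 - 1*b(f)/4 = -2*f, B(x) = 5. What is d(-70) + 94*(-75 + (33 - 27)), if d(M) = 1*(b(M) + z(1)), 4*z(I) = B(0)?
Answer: -28035/4 ≈ -7008.8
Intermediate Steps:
z(I) = 5/4 (z(I) = (¼)*5 = 5/4)
b(f) = 36 + 8*f (b(f) = 36 - (-8)*f = 36 + 8*f)
d(M) = 149/4 + 8*M (d(M) = 1*((36 + 8*M) + 5/4) = 1*(149/4 + 8*M) = 149/4 + 8*M)
d(-70) + 94*(-75 + (33 - 27)) = (149/4 + 8*(-70)) + 94*(-75 + (33 - 27)) = (149/4 - 560) + 94*(-75 + 6) = -2091/4 + 94*(-69) = -2091/4 - 6486 = -28035/4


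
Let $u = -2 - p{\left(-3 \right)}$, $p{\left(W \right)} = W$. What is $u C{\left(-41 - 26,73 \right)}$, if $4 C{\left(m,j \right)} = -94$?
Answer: $- \frac{47}{2} \approx -23.5$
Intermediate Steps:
$C{\left(m,j \right)} = - \frac{47}{2}$ ($C{\left(m,j \right)} = \frac{1}{4} \left(-94\right) = - \frac{47}{2}$)
$u = 1$ ($u = -2 - -3 = -2 + 3 = 1$)
$u C{\left(-41 - 26,73 \right)} = 1 \left(- \frac{47}{2}\right) = - \frac{47}{2}$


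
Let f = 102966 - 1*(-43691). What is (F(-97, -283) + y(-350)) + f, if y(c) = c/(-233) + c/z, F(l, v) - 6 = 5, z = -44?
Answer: 751868643/5126 ≈ 1.4668e+5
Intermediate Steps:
F(l, v) = 11 (F(l, v) = 6 + 5 = 11)
f = 146657 (f = 102966 + 43691 = 146657)
y(c) = -277*c/10252 (y(c) = c/(-233) + c/(-44) = c*(-1/233) + c*(-1/44) = -c/233 - c/44 = -277*c/10252)
(F(-97, -283) + y(-350)) + f = (11 - 277/10252*(-350)) + 146657 = (11 + 48475/5126) + 146657 = 104861/5126 + 146657 = 751868643/5126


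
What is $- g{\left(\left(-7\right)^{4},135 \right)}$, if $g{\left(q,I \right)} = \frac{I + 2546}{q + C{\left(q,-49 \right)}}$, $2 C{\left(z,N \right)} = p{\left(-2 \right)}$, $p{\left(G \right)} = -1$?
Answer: $- \frac{5362}{4801} \approx -1.1168$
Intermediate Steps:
$C{\left(z,N \right)} = - \frac{1}{2}$ ($C{\left(z,N \right)} = \frac{1}{2} \left(-1\right) = - \frac{1}{2}$)
$g{\left(q,I \right)} = \frac{2546 + I}{- \frac{1}{2} + q}$ ($g{\left(q,I \right)} = \frac{I + 2546}{q - \frac{1}{2}} = \frac{2546 + I}{- \frac{1}{2} + q}$)
$- g{\left(\left(-7\right)^{4},135 \right)} = - \frac{2 \left(2546 + 135\right)}{-1 + 2 \left(-7\right)^{4}} = - \frac{2 \cdot 2681}{-1 + 2 \cdot 2401} = - \frac{2 \cdot 2681}{-1 + 4802} = - \frac{2 \cdot 2681}{4801} = \left(-1\right) \frac{5362}{4801} = - \frac{5362}{4801}$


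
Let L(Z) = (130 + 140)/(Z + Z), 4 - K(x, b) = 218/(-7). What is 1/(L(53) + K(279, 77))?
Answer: 371/13983 ≈ 0.026532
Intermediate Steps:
K(x, b) = 246/7 (K(x, b) = 4 - 218/(-7) = 4 - 218*(-1)/7 = 4 - 1*(-218/7) = 4 + 218/7 = 246/7)
L(Z) = 135/Z (L(Z) = 270/((2*Z)) = 270*(1/(2*Z)) = 135/Z)
1/(L(53) + K(279, 77)) = 1/(135/53 + 246/7) = 1/(13983/371) = 371/13983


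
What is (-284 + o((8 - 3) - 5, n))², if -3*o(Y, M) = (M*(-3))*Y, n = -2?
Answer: 80656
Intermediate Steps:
o(Y, M) = M*Y (o(Y, M) = -M*(-3)*Y/3 = -(-3*M)*Y/3 = -(-1)*M*Y = M*Y)
(-284 + o((8 - 3) - 5, n))² = (-284 - 2*((8 - 3) - 5))² = (-284 - 2*(5 - 5))² = (-284 - 2*0)² = (-284 + 0)² = (-284)² = 80656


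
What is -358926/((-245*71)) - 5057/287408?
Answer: 1451693483/70414960 ≈ 20.616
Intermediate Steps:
-358926/((-245*71)) - 5057/287408 = -358926/(-17395) - 5057*1/287408 = -358926*(-1/17395) - 5057/287408 = 358926/17395 - 5057/287408 = 1451693483/70414960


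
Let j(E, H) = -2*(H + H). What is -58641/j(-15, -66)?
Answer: -1777/8 ≈ -222.13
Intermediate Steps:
j(E, H) = -4*H
-58641/j(-15, -66) = -58641/((-4*(-66))) = -58641/264 = -58641*1/264 = -1777/8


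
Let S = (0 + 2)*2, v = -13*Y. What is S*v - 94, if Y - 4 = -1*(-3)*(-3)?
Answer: 166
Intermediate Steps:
Y = -5 (Y = 4 - 1*(-3)*(-3) = 4 + 3*(-3) = 4 - 9 = -5)
v = 65 (v = -13*(-5) = 65)
S = 4 (S = 2*2 = 4)
S*v - 94 = 4*65 - 94 = 260 - 94 = 166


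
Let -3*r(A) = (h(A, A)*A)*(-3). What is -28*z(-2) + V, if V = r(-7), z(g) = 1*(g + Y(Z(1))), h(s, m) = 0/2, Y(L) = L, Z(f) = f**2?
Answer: 28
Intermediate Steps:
h(s, m) = 0 (h(s, m) = 0*(1/2) = 0)
r(A) = 0 (r(A) = -0*A*(-3)/3 = -0*(-3) = -1/3*0 = 0)
z(g) = 1 + g (z(g) = 1*(g + 1**2) = 1*(g + 1) = 1*(1 + g) = 1 + g)
V = 0
-28*z(-2) + V = -28*(1 - 2) + 0 = -28*(-1) + 0 = 28 + 0 = 28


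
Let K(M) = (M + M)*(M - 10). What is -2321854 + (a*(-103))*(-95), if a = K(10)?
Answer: -2321854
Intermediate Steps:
K(M) = 2*M*(-10 + M) (K(M) = (2*M)*(-10 + M) = 2*M*(-10 + M))
a = 0 (a = 2*10*(-10 + 10) = 2*10*0 = 0)
-2321854 + (a*(-103))*(-95) = -2321854 + (0*(-103))*(-95) = -2321854 + 0*(-95) = -2321854 + 0 = -2321854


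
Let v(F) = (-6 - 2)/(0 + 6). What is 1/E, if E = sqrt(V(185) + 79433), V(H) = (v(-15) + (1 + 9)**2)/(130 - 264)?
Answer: sqrt(3209142885)/15965885 ≈ 0.0035481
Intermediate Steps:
v(F) = -4/3 (v(F) = -8/6 = -8*1/6 = -4/3)
V(H) = -148/201 (V(H) = (-4/3 + (1 + 9)**2)/(130 - 264) = (-4/3 + 10**2)/(-134) = (-4/3 + 100)*(-1/134) = (296/3)*(-1/134) = -148/201)
E = sqrt(3209142885)/201 (E = sqrt(-148/201 + 79433) = sqrt(15965885/201) = sqrt(3209142885)/201 ≈ 281.84)
1/E = 1/(sqrt(3209142885)/201) = sqrt(3209142885)/15965885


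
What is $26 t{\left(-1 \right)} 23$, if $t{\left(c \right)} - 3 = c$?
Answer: $1196$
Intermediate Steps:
$t{\left(c \right)} = 3 + c$
$26 t{\left(-1 \right)} 23 = 26 \left(3 - 1\right) 23 = 26 \cdot 2 \cdot 23 = 52 \cdot 23 = 1196$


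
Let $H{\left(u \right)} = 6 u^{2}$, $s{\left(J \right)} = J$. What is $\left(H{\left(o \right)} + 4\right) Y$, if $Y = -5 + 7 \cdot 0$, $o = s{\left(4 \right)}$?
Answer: $-500$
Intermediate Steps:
$o = 4$
$Y = -5$ ($Y = -5 + 0 = -5$)
$\left(H{\left(o \right)} + 4\right) Y = \left(6 \cdot 4^{2} + 4\right) \left(-5\right) = \left(6 \cdot 16 + 4\right) \left(-5\right) = \left(96 + 4\right) \left(-5\right) = 100 \left(-5\right) = -500$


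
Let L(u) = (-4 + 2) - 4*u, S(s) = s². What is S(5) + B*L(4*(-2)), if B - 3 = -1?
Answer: 85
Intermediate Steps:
B = 2 (B = 3 - 1 = 2)
L(u) = -2 - 4*u
S(5) + B*L(4*(-2)) = 5² + 2*(-2 - 16*(-2)) = 25 + 2*(-2 - 4*(-8)) = 25 + 2*(-2 + 32) = 25 + 2*30 = 25 + 60 = 85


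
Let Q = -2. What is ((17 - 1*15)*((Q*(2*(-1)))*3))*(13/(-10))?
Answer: -156/5 ≈ -31.200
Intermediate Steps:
((17 - 1*15)*((Q*(2*(-1)))*3))*(13/(-10)) = ((17 - 1*15)*(-4*(-1)*3))*(13/(-10)) = ((17 - 15)*(-2*(-2)*3))*(13*(-⅒)) = (2*(4*3))*(-13/10) = (2*12)*(-13/10) = 24*(-13/10) = -156/5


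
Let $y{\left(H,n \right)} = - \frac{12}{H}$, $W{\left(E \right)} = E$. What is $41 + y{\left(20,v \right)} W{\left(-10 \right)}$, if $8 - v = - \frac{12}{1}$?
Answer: $47$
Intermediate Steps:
$v = 20$ ($v = 8 - - \frac{12}{1} = 8 - \left(-12\right) 1 = 8 - -12 = 8 + 12 = 20$)
$41 + y{\left(20,v \right)} W{\left(-10 \right)} = 41 + - \frac{12}{20} \left(-10\right) = 41 + \left(-12\right) \frac{1}{20} \left(-10\right) = 41 - -6 = 41 + 6 = 47$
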